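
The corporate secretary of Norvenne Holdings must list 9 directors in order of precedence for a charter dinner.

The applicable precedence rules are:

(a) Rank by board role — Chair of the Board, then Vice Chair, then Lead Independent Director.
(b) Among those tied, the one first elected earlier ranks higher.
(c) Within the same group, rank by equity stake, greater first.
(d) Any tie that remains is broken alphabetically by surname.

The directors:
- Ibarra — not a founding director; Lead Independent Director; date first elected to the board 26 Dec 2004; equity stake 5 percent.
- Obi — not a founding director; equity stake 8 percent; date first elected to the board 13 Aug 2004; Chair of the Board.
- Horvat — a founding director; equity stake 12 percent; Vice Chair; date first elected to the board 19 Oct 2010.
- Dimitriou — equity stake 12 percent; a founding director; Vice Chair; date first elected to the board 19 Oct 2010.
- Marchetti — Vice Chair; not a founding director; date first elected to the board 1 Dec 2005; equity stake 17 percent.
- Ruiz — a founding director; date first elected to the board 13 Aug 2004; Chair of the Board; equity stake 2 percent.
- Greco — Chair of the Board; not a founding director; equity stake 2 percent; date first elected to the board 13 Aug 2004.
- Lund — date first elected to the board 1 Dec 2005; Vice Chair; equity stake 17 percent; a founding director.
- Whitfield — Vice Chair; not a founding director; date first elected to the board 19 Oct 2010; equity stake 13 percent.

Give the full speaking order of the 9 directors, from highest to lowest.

Obi, Greco, Ruiz, Lund, Marchetti, Whitfield, Dimitriou, Horvat, Ibarra

By board role: Obi, Greco and Ruiz (Chair of the Board); then Lund, Marchetti, Whitfield, Dimitriou and Horvat (Vice Chair); then Ibarra (Lead Independent Director).
Obi, Greco and Ruiz all have date first elected to the board 13 Aug 2004, so the next rule applies.
Among Obi, Greco and Ruiz, by equity stake (higher first): Obi (8 percent) before Greco and Ruiz (2 percent).
Among Greco and Ruiz, alphabetically by surname: Greco before Ruiz.
Among Lund, Marchetti, Whitfield, Dimitriou and Horvat, by date first elected to the board (earlier first): Lund and Marchetti (1 Dec 2005) before Whitfield, Dimitriou and Horvat (19 Oct 2010).
Lund and Marchetti both have equity stake 17 percent, so the next rule applies.
Among Lund and Marchetti, alphabetically by surname: Lund before Marchetti.
Among Whitfield, Dimitriou and Horvat, by equity stake (higher first): Whitfield (13 percent) before Dimitriou and Horvat (12 percent).
Among Dimitriou and Horvat, alphabetically by surname: Dimitriou before Horvat.
Full order: Obi, Greco, Ruiz, Lund, Marchetti, Whitfield, Dimitriou, Horvat, Ibarra.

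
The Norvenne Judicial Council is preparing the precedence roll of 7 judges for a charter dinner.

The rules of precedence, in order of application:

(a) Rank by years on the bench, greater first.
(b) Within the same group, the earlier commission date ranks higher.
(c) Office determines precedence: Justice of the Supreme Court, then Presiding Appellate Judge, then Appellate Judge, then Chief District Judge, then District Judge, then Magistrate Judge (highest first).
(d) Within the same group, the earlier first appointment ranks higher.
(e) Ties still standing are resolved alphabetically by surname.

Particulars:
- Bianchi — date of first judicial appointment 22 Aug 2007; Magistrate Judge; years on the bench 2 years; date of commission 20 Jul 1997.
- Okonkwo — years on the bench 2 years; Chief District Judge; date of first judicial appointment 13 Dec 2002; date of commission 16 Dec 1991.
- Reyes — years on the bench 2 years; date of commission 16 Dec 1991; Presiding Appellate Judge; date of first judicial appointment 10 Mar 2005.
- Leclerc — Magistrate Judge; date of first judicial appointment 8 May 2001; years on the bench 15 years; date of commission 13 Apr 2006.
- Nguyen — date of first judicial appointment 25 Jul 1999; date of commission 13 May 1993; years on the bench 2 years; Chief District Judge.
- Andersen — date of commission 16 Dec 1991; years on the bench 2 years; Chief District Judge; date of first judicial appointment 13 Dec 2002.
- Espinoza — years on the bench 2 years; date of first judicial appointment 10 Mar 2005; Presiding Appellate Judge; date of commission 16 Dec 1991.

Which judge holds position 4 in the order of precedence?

By years on the bench (higher first): Leclerc (15 years); then Espinoza, Reyes, Andersen, Okonkwo, Nguyen and Bianchi (each 2 years).
Among Espinoza, Reyes, Andersen, Okonkwo, Nguyen and Bianchi, by date of commission (earlier first): Espinoza, Reyes, Andersen and Okonkwo (16 Dec 1991) before Nguyen (13 May 1993) before Bianchi (20 Jul 1997).
Among Espinoza, Reyes, Andersen and Okonkwo, by office: Espinoza and Reyes (Presiding Appellate Judge) before Andersen and Okonkwo (Chief District Judge).
Espinoza and Reyes both have date of first judicial appointment 10 Mar 2005, so the next rule applies.
Among Espinoza and Reyes, alphabetically by surname: Espinoza before Reyes.
Andersen and Okonkwo both have date of first judicial appointment 13 Dec 2002, so the next rule applies.
Among Andersen and Okonkwo, alphabetically by surname: Andersen before Okonkwo.
Order: Leclerc, Espinoza, Reyes, Andersen, Okonkwo, Nguyen, Bianchi.

Andersen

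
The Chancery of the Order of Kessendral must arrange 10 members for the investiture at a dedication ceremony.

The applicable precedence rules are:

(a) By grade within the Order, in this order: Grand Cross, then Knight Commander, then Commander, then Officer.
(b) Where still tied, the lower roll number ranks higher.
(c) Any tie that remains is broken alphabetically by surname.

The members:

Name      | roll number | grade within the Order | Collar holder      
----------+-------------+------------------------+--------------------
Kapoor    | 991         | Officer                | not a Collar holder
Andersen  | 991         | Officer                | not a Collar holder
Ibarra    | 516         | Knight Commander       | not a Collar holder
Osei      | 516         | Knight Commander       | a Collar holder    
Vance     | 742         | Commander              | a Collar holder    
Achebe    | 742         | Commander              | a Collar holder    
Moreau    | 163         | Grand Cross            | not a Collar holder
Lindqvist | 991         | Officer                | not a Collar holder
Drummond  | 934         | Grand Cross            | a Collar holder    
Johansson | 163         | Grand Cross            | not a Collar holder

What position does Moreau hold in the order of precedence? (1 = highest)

By grade within the Order: Johansson, Moreau and Drummond (Grand Cross); then Ibarra and Osei (Knight Commander); then Achebe and Vance (Commander); then Andersen, Kapoor and Lindqvist (Officer).
Among Johansson, Moreau and Drummond, by roll number (lower first): Johansson and Moreau (163) before Drummond (934).
Among Johansson and Moreau, alphabetically by surname: Johansson before Moreau.
Ibarra and Osei both have roll number 516, so the next rule applies.
Among Ibarra and Osei, alphabetically by surname: Ibarra before Osei.
Achebe and Vance both have roll number 742, so the next rule applies.
Among Achebe and Vance, alphabetically by surname: Achebe before Vance.
Andersen, Kapoor and Lindqvist all have roll number 991, so the next rule applies.
Among Andersen, Kapoor and Lindqvist, alphabetically by surname: Andersen before Kapoor before Lindqvist.
Order: Johansson, Moreau, Drummond, Ibarra, Osei, Achebe, Vance, Andersen, Kapoor, Lindqvist. So position 2.

2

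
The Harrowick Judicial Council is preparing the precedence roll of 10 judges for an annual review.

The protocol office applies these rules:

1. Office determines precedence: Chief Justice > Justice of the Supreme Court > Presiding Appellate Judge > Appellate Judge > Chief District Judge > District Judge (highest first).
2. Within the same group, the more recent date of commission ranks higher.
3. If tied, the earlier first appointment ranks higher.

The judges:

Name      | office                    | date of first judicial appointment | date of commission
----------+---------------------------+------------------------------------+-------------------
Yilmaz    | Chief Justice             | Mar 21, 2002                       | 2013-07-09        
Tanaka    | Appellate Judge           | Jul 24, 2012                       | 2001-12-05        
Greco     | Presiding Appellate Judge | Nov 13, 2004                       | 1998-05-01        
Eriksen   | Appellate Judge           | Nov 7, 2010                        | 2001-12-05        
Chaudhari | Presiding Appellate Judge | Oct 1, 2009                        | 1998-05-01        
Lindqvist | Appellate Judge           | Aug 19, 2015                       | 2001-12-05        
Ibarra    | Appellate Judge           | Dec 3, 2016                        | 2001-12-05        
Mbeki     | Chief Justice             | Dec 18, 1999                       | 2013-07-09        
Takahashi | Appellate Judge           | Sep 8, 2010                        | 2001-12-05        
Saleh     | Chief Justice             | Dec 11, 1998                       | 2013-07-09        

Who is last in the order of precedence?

By office: Saleh, Mbeki and Yilmaz (Chief Justice); then Greco and Chaudhari (Presiding Appellate Judge); then Takahashi, Eriksen, Tanaka, Lindqvist and Ibarra (Appellate Judge).
Saleh, Mbeki and Yilmaz all have date of commission 2013-07-09, so the next rule applies.
Among Saleh, Mbeki and Yilmaz, by date of first judicial appointment (earlier first): Saleh (Dec 11, 1998) before Mbeki (Dec 18, 1999) before Yilmaz (Mar 21, 2002).
Greco and Chaudhari both have date of commission 1998-05-01, so the next rule applies.
Among Greco and Chaudhari, by date of first judicial appointment (earlier first): Greco (Nov 13, 2004) before Chaudhari (Oct 1, 2009).
Takahashi, Eriksen, Tanaka, Lindqvist and Ibarra all have date of commission 2001-12-05, so the next rule applies.
Among Takahashi, Eriksen, Tanaka, Lindqvist and Ibarra, by date of first judicial appointment (earlier first): Takahashi (Sep 8, 2010) before Eriksen (Nov 7, 2010) before Tanaka (Jul 24, 2012) before Lindqvist (Aug 19, 2015) before Ibarra (Dec 3, 2016).
Order: Saleh, Mbeki, Yilmaz, Greco, Chaudhari, Takahashi, Eriksen, Tanaka, Lindqvist, Ibarra.

Ibarra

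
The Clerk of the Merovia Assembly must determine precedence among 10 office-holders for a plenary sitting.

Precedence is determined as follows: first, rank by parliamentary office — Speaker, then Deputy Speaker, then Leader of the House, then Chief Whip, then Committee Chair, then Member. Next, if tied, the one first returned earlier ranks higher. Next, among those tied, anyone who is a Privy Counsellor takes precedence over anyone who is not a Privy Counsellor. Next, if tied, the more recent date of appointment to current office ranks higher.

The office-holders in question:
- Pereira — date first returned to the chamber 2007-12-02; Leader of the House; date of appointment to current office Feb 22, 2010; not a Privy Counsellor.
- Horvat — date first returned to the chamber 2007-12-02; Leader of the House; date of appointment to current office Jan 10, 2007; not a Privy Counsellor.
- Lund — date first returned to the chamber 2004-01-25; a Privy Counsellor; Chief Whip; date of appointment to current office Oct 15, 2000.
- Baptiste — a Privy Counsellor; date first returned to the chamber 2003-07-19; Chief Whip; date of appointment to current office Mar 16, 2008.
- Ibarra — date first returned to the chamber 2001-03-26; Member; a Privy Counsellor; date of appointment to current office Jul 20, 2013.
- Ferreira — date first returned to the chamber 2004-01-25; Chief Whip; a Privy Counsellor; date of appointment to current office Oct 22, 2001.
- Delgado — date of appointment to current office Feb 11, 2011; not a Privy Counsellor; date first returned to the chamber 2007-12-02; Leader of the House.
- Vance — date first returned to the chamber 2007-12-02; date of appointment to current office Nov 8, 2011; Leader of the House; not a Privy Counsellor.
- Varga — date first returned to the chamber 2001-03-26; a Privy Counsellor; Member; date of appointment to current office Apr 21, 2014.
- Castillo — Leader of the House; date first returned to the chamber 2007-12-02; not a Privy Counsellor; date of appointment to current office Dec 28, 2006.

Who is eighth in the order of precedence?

By parliamentary office: Vance, Delgado, Pereira, Horvat and Castillo (Leader of the House); then Baptiste, Ferreira and Lund (Chief Whip); then Varga and Ibarra (Member).
Vance, Delgado, Pereira, Horvat and Castillo all have date first returned to the chamber 2007-12-02, so the next rule applies.
Vance, Delgado, Pereira, Horvat and Castillo are each not a Privy Counsellor, so the next rule applies.
Among Vance, Delgado, Pereira, Horvat and Castillo, by date of appointment to current office (later first): Vance (Nov 8, 2011) before Delgado (Feb 11, 2011) before Pereira (Feb 22, 2010) before Horvat (Jan 10, 2007) before Castillo (Dec 28, 2006).
Among Baptiste, Ferreira and Lund, by date first returned to the chamber (earlier first): Baptiste (2003-07-19) before Ferreira and Lund (2004-01-25).
Ferreira and Lund are each a Privy Counsellor, so the next rule applies.
Among Ferreira and Lund, by date of appointment to current office (later first): Ferreira (Oct 22, 2001) before Lund (Oct 15, 2000).
Varga and Ibarra both have date first returned to the chamber 2001-03-26, so the next rule applies.
Varga and Ibarra are each a Privy Counsellor, so the next rule applies.
Among Varga and Ibarra, by date of appointment to current office (later first): Varga (Apr 21, 2014) before Ibarra (Jul 20, 2013).
Order: Vance, Delgado, Pereira, Horvat, Castillo, Baptiste, Ferreira, Lund, Varga, Ibarra.

Lund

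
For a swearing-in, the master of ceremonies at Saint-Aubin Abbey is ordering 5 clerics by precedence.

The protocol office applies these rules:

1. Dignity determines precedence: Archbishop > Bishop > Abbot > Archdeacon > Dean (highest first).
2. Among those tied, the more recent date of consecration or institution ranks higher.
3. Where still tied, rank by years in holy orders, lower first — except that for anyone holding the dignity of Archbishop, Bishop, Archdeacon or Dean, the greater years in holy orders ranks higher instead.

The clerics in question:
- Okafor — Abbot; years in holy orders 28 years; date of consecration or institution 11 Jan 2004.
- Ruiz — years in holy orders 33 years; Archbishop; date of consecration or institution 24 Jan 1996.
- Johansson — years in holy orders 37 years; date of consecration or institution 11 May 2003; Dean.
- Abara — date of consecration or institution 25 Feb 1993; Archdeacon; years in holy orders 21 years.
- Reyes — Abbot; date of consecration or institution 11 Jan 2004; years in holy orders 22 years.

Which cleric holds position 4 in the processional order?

By dignity: Ruiz (Archbishop); then Reyes and Okafor (Abbot); then Abara (Archdeacon); then Johansson (Dean).
Reyes and Okafor both have date of consecration or institution 11 Jan 2004, so the next rule applies.
Among Reyes and Okafor, by years in holy orders (lower first): Reyes (22 years) before Okafor (28 years).
Order: Ruiz, Reyes, Okafor, Abara, Johansson.

Abara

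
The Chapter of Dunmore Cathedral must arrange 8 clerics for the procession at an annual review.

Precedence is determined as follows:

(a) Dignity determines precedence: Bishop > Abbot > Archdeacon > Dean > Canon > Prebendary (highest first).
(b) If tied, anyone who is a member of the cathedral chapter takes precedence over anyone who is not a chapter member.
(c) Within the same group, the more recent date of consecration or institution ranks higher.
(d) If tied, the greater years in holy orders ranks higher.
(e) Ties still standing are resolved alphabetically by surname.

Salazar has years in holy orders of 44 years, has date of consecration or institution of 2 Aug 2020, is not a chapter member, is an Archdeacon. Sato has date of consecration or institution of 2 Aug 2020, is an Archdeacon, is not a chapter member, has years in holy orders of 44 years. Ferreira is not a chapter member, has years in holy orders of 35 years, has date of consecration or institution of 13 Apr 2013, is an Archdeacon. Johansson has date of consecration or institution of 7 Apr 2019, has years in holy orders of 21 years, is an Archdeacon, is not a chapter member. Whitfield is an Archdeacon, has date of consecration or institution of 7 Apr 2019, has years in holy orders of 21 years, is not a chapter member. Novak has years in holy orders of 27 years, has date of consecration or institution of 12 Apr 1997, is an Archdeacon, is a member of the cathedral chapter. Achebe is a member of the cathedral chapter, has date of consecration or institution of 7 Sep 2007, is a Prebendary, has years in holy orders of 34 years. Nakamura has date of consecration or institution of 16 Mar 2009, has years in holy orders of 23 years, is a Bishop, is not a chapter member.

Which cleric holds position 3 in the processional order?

By dignity: Nakamura (Bishop); then Novak, Salazar, Sato, Johansson, Whitfield and Ferreira (Archdeacon); then Achebe (Prebendary).
Among Novak, Salazar, Sato, Johansson, Whitfield and Ferreira, a member of the cathedral chapter before not a chapter member: Novak (a member of the cathedral chapter) before Salazar, Sato, Johansson, Whitfield and Ferreira (not a chapter member).
Among Salazar, Sato, Johansson, Whitfield and Ferreira, by date of consecration or institution (later first): Salazar and Sato (2 Aug 2020) before Johansson and Whitfield (7 Apr 2019) before Ferreira (13 Apr 2013).
Salazar and Sato both have years in holy orders 44 years, so the next rule applies.
Among Salazar and Sato, alphabetically by surname: Salazar before Sato.
Johansson and Whitfield both have years in holy orders 21 years, so the next rule applies.
Among Johansson and Whitfield, alphabetically by surname: Johansson before Whitfield.
Order: Nakamura, Novak, Salazar, Sato, Johansson, Whitfield, Ferreira, Achebe.

Salazar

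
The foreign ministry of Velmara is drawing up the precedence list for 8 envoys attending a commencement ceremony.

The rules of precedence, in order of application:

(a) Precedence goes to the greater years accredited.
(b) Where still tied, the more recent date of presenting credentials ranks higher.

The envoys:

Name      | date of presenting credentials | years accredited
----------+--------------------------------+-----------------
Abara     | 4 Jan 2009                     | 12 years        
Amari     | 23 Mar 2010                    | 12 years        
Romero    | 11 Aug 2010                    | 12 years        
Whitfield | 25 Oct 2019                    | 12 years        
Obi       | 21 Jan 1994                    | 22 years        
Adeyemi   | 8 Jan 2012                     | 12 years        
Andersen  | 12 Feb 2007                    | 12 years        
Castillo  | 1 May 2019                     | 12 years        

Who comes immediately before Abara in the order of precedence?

By years accredited (higher first): Obi (22 years); then Whitfield, Castillo, Adeyemi, Romero, Amari, Abara and Andersen (each 12 years).
Among Whitfield, Castillo, Adeyemi, Romero, Amari, Abara and Andersen, by date of presenting credentials (later first): Whitfield (25 Oct 2019) before Castillo (1 May 2019) before Adeyemi (8 Jan 2012) before Romero (11 Aug 2010) before Amari (23 Mar 2010) before Abara (4 Jan 2009) before Andersen (12 Feb 2007).
Order: Obi, Whitfield, Castillo, Adeyemi, Romero, Amari, Abara, Andersen.

Amari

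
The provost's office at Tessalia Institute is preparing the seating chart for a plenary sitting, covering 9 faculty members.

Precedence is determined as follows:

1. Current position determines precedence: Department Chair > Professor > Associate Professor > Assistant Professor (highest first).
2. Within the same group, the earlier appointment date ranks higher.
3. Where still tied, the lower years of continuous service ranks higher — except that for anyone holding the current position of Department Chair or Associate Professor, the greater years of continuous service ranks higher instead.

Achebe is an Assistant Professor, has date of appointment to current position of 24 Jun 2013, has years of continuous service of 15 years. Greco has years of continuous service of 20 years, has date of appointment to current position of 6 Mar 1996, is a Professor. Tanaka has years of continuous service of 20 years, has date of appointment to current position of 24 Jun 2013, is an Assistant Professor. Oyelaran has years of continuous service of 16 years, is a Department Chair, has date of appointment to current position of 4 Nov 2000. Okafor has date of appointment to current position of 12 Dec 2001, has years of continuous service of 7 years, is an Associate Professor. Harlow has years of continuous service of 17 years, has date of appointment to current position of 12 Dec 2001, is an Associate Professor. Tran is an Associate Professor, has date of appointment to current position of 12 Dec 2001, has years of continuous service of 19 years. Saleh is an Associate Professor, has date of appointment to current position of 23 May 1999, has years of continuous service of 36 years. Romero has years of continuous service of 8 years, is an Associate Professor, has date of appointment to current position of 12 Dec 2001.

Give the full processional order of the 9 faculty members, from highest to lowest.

Oyelaran, Greco, Saleh, Tran, Harlow, Romero, Okafor, Achebe, Tanaka

By current position: Oyelaran (Department Chair); then Greco (Professor); then Saleh, Tran, Harlow, Romero and Okafor (Associate Professor); then Achebe and Tanaka (Assistant Professor).
Among Saleh, Tran, Harlow, Romero and Okafor, by date of appointment to current position (earlier first): Saleh (23 May 1999) before Tran, Harlow, Romero and Okafor (12 Dec 2001).
Among Tran, Harlow, Romero and Okafor, by years of continuous service (higher first) (reversed rule for this group): Tran (19 years) before Harlow (17 years) before Romero (8 years) before Okafor (7 years).
Achebe and Tanaka both have date of appointment to current position 24 Jun 2013, so the next rule applies.
Among Achebe and Tanaka, by years of continuous service (lower first): Achebe (15 years) before Tanaka (20 years).
Full order: Oyelaran, Greco, Saleh, Tran, Harlow, Romero, Okafor, Achebe, Tanaka.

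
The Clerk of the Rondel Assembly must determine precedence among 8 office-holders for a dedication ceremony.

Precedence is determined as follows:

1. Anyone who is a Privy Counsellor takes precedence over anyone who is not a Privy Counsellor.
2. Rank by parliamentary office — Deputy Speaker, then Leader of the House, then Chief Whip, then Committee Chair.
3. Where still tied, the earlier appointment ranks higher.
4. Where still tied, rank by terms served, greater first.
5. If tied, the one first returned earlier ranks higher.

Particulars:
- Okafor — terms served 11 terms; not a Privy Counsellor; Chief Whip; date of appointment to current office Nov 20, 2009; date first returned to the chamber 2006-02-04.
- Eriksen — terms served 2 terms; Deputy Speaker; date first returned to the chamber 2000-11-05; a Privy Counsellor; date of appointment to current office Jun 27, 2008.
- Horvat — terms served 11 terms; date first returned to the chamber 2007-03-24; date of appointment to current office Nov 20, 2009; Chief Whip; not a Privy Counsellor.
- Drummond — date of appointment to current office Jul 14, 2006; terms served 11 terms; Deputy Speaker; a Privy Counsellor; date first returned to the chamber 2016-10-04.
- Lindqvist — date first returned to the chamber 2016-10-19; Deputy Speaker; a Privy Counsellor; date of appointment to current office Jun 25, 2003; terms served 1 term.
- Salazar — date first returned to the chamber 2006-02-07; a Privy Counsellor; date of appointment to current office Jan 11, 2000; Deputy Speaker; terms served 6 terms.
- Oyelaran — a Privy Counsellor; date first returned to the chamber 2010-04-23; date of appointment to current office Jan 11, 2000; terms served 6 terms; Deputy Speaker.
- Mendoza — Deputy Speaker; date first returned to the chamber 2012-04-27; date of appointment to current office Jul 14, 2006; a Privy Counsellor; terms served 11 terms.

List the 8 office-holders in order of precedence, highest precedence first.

Salazar, Oyelaran, Lindqvist, Mendoza, Drummond, Eriksen, Okafor, Horvat

By the first rule: Salazar, Oyelaran, Lindqvist, Mendoza, Drummond and Eriksen (each a Privy Counsellor); then Okafor and Horvat (both not a Privy Counsellor).
Salazar, Oyelaran, Lindqvist, Mendoza, Drummond and Eriksen are each Deputy Speaker, so the next rule applies.
Among Salazar, Oyelaran, Lindqvist, Mendoza, Drummond and Eriksen, by date of appointment to current office (earlier first): Salazar and Oyelaran (Jan 11, 2000) before Lindqvist (Jun 25, 2003) before Mendoza and Drummond (Jul 14, 2006) before Eriksen (Jun 27, 2008).
Salazar and Oyelaran both have terms served 6 terms, so the next rule applies.
Among Salazar and Oyelaran, by date first returned to the chamber (earlier first): Salazar (2006-02-07) before Oyelaran (2010-04-23).
Mendoza and Drummond both have terms served 11 terms, so the next rule applies.
Among Mendoza and Drummond, by date first returned to the chamber (earlier first): Mendoza (2012-04-27) before Drummond (2016-10-04).
Okafor and Horvat are each Chief Whip, so the next rule applies.
Okafor and Horvat both have date of appointment to current office Nov 20, 2009, so the next rule applies.
Okafor and Horvat both have terms served 11 terms, so the next rule applies.
Among Okafor and Horvat, by date first returned to the chamber (earlier first): Okafor (2006-02-04) before Horvat (2007-03-24).
Full order: Salazar, Oyelaran, Lindqvist, Mendoza, Drummond, Eriksen, Okafor, Horvat.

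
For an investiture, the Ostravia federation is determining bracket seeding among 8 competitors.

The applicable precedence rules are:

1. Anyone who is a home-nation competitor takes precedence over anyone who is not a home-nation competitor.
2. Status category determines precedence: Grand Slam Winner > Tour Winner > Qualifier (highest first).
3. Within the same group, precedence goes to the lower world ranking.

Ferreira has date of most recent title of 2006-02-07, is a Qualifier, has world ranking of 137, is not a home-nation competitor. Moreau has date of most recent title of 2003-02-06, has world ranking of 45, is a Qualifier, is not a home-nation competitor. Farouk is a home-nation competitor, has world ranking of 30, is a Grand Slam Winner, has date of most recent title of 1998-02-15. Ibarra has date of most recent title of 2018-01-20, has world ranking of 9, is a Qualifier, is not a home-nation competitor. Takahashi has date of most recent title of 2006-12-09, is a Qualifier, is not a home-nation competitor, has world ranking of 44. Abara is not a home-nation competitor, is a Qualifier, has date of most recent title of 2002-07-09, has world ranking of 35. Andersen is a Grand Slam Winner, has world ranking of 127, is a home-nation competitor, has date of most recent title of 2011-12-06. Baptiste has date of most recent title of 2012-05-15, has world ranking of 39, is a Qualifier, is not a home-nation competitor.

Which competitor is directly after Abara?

Baptiste

By the first rule: Farouk and Andersen (both a home-nation competitor); then Ibarra, Abara, Baptiste, Takahashi, Moreau and Ferreira (each not a home-nation competitor).
Farouk and Andersen are each Grand Slam Winner, so the next rule applies.
Among Farouk and Andersen, by world ranking (lower first): Farouk (30) before Andersen (127).
Ibarra, Abara, Baptiste, Takahashi, Moreau and Ferreira are each Qualifier, so the next rule applies.
Among Ibarra, Abara, Baptiste, Takahashi, Moreau and Ferreira, by world ranking (lower first): Ibarra (9) before Abara (35) before Baptiste (39) before Takahashi (44) before Moreau (45) before Ferreira (137).
Order: Farouk, Andersen, Ibarra, Abara, Baptiste, Takahashi, Moreau, Ferreira.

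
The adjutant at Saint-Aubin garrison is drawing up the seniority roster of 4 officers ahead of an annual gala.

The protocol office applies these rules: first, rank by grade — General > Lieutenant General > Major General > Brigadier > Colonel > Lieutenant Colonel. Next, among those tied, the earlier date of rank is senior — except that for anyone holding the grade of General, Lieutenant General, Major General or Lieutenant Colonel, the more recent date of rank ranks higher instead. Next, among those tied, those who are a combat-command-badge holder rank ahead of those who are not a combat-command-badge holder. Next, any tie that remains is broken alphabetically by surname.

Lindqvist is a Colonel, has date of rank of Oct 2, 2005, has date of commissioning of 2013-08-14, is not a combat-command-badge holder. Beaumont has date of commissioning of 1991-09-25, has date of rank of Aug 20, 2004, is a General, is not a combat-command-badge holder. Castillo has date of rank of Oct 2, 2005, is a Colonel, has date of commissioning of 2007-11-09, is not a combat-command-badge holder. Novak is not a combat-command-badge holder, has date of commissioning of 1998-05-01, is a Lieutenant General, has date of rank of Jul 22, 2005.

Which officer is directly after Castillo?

Lindqvist

By grade: Beaumont (General); then Novak (Lieutenant General); then Castillo and Lindqvist (Colonel).
Castillo and Lindqvist both have date of rank Oct 2, 2005, so the next rule applies.
Castillo and Lindqvist are each not a combat-command-badge holder, so the next rule applies.
Among Castillo and Lindqvist, alphabetically by surname: Castillo before Lindqvist.
Order: Beaumont, Novak, Castillo, Lindqvist.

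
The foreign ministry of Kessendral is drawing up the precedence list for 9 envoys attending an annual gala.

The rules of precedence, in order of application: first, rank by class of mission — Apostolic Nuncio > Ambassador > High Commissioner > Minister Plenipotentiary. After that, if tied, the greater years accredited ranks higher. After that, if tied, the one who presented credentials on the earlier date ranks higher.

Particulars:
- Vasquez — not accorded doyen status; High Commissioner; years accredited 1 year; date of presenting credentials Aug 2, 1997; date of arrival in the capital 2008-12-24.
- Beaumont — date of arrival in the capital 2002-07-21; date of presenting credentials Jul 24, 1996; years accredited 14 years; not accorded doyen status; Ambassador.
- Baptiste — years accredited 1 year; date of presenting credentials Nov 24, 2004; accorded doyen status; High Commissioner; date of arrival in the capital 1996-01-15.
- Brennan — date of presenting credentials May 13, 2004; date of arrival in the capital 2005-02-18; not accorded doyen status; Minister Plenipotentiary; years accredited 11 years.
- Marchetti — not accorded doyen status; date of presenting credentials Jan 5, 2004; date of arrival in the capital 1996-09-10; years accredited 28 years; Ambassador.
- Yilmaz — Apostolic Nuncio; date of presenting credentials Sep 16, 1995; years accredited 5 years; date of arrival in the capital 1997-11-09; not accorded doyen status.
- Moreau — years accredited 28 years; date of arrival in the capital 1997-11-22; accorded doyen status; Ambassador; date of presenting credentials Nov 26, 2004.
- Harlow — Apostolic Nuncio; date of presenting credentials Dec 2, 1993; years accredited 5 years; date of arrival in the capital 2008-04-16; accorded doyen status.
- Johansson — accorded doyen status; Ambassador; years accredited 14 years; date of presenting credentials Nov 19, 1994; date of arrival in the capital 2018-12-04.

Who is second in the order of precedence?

By class of mission: Harlow and Yilmaz (Apostolic Nuncio); then Marchetti, Moreau, Johansson and Beaumont (Ambassador); then Vasquez and Baptiste (High Commissioner); then Brennan (Minister Plenipotentiary).
Harlow and Yilmaz both have years accredited 5 years, so the next rule applies.
Among Harlow and Yilmaz, by date of presenting credentials (earlier first): Harlow (Dec 2, 1993) before Yilmaz (Sep 16, 1995).
Among Marchetti, Moreau, Johansson and Beaumont, by years accredited (higher first): Marchetti and Moreau (28 years) before Johansson and Beaumont (14 years).
Among Marchetti and Moreau, by date of presenting credentials (earlier first): Marchetti (Jan 5, 2004) before Moreau (Nov 26, 2004).
Among Johansson and Beaumont, by date of presenting credentials (earlier first): Johansson (Nov 19, 1994) before Beaumont (Jul 24, 1996).
Vasquez and Baptiste both have years accredited 1 year, so the next rule applies.
Among Vasquez and Baptiste, by date of presenting credentials (earlier first): Vasquez (Aug 2, 1997) before Baptiste (Nov 24, 2004).
Order: Harlow, Yilmaz, Marchetti, Moreau, Johansson, Beaumont, Vasquez, Baptiste, Brennan.

Yilmaz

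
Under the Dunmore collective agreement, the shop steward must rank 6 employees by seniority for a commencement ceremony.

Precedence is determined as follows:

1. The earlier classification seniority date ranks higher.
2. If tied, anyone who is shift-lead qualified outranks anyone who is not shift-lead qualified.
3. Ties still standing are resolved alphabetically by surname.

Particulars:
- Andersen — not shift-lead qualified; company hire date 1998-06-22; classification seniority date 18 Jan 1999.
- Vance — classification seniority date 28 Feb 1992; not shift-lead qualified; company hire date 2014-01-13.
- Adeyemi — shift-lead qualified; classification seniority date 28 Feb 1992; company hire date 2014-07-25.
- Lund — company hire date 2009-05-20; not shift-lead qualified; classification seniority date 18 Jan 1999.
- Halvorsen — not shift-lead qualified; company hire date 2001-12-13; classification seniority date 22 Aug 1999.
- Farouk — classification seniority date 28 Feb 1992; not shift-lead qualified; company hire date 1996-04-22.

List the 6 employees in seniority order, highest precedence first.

By classification seniority date (earlier first): Adeyemi, Farouk and Vance (each 28 Feb 1992); then Andersen and Lund (both 18 Jan 1999); then Halvorsen (22 Aug 1999).
Among Adeyemi, Farouk and Vance, shift-lead qualified before not shift-lead qualified: Adeyemi (shift-lead qualified) before Farouk and Vance (not shift-lead qualified).
Among Farouk and Vance, alphabetically by surname: Farouk before Vance.
Andersen and Lund are each not shift-lead qualified, so the next rule applies.
Among Andersen and Lund, alphabetically by surname: Andersen before Lund.
Full order: Adeyemi, Farouk, Vance, Andersen, Lund, Halvorsen.

Adeyemi, Farouk, Vance, Andersen, Lund, Halvorsen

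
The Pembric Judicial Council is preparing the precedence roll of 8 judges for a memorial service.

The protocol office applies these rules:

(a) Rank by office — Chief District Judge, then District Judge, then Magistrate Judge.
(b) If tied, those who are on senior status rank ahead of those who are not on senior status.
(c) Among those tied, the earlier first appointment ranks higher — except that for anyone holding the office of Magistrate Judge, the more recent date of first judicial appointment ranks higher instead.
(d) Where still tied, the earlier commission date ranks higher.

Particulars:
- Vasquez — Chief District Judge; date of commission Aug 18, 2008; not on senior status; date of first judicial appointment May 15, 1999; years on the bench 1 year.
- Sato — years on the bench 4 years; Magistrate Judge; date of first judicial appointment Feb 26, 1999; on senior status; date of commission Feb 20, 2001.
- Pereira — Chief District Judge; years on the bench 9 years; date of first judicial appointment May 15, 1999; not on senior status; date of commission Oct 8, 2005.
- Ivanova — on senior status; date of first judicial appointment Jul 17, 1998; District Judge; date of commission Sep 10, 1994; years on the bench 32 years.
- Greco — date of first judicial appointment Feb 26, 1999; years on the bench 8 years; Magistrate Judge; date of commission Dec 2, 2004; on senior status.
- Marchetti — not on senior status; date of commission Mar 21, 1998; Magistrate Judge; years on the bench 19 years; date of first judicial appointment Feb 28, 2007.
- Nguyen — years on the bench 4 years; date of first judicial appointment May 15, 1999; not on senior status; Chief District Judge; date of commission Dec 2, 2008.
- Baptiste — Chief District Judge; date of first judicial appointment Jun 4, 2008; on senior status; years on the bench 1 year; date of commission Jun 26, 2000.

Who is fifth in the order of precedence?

By office: Baptiste, Pereira, Vasquez and Nguyen (Chief District Judge); then Ivanova (District Judge); then Sato, Greco and Marchetti (Magistrate Judge).
Among Baptiste, Pereira, Vasquez and Nguyen, on senior status before not on senior status: Baptiste (on senior status) before Pereira, Vasquez and Nguyen (not on senior status).
Pereira, Vasquez and Nguyen all have date of first judicial appointment May 15, 1999, so the next rule applies.
Among Pereira, Vasquez and Nguyen, by date of commission (earlier first): Pereira (Oct 8, 2005) before Vasquez (Aug 18, 2008) before Nguyen (Dec 2, 2008).
Among Sato, Greco and Marchetti, on senior status before not on senior status: Sato and Greco (on senior status) before Marchetti (not on senior status).
Sato and Greco both have date of first judicial appointment Feb 26, 1999, so the next rule applies.
Among Sato and Greco, by date of commission (earlier first): Sato (Feb 20, 2001) before Greco (Dec 2, 2004).
Order: Baptiste, Pereira, Vasquez, Nguyen, Ivanova, Sato, Greco, Marchetti.

Ivanova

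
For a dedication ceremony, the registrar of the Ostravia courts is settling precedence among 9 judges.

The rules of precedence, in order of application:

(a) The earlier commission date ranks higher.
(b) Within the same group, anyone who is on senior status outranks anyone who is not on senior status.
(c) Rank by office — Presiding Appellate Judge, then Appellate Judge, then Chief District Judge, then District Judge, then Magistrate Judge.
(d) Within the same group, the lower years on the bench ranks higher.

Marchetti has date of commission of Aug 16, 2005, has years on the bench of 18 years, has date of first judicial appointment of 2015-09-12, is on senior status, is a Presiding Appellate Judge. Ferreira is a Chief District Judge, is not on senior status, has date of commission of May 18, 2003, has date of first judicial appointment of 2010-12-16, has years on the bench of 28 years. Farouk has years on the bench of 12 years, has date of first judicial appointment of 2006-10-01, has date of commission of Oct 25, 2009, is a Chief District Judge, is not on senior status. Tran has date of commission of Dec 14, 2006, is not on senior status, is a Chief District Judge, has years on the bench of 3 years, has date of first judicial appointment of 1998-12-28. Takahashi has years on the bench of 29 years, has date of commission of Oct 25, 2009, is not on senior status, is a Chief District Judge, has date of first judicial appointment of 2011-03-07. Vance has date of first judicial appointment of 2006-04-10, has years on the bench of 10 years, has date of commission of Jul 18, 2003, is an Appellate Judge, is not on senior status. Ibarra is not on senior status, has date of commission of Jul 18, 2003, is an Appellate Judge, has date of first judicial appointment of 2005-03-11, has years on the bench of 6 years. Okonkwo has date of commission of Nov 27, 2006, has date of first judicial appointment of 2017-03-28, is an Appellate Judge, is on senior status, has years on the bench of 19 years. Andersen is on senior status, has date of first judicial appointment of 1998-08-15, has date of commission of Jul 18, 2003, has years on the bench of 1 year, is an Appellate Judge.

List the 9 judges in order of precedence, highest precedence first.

By date of commission (earlier first): Ferreira (May 18, 2003); then Andersen, Ibarra and Vance (each Jul 18, 2003); then Marchetti (Aug 16, 2005); then Okonkwo (Nov 27, 2006); then Tran (Dec 14, 2006); then Farouk and Takahashi (both Oct 25, 2009).
Among Andersen, Ibarra and Vance, on senior status before not on senior status: Andersen (on senior status) before Ibarra and Vance (not on senior status).
Ibarra and Vance are each Appellate Judge, so the next rule applies.
Among Ibarra and Vance, by years on the bench (lower first): Ibarra (6 years) before Vance (10 years).
Farouk and Takahashi are each not on senior status, so the next rule applies.
Farouk and Takahashi are each Chief District Judge, so the next rule applies.
Among Farouk and Takahashi, by years on the bench (lower first): Farouk (12 years) before Takahashi (29 years).
Full order: Ferreira, Andersen, Ibarra, Vance, Marchetti, Okonkwo, Tran, Farouk, Takahashi.

Ferreira, Andersen, Ibarra, Vance, Marchetti, Okonkwo, Tran, Farouk, Takahashi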